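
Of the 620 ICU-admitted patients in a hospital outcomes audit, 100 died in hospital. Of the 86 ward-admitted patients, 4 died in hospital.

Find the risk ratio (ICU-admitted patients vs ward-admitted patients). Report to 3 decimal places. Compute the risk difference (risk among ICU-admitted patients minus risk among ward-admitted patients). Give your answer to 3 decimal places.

risk, ICU-admitted patients = 100/620 = 0.16129
risk, ward-admitted patients = 4/86 = 0.04651
RR = 0.16129 / 0.04651 = 3.468
risk difference = 0.16129 − 0.04651 = 0.115

RR = 3.468; RD = 0.115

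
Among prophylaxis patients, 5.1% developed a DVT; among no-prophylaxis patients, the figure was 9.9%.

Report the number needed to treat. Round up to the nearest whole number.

absolute risk difference = 0.048000
1 / 0.048000 = 20.833 → round up → 21

NNT: 21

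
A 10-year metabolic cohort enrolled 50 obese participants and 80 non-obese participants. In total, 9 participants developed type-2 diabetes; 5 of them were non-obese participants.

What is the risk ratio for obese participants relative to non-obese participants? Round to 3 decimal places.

obese participants with the outcome: 9 − 5 = 4
obese participants without the outcome: 50 − 4 = 46
non-obese participants without the outcome: 80 − 5 = 75
risk, obese participants = 4/50 = 0.0800
risk, non-obese participants = 5/80 = 0.0625
RR = 0.0800 / 0.0625 = 1.280

1.280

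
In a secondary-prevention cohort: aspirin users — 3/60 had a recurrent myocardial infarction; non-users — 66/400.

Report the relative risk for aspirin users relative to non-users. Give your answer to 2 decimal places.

risk, aspirin users = 3/60 = 0.0500
risk, non-users = 66/400 = 0.1650
RR = 0.0500 / 0.1650 = 0.30

0.30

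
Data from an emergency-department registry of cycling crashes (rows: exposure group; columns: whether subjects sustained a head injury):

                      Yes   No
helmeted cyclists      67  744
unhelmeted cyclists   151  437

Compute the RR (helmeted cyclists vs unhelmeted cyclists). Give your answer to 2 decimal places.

RR ≈ 0.32

risk, helmeted cyclists = 67/811 = 0.0826
risk, unhelmeted cyclists = 151/588 = 0.2568
RR = 0.0826 / 0.2568 = 0.32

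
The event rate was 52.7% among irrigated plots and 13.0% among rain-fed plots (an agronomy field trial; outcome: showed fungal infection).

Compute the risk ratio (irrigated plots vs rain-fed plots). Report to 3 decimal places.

RR = 0.5270 / 0.1300 = 4.054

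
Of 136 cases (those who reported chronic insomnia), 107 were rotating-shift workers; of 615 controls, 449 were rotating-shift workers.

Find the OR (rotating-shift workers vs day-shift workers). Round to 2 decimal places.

OR = (107 × 166) / (449 × 29) = 17762/13021 ≈ 1.36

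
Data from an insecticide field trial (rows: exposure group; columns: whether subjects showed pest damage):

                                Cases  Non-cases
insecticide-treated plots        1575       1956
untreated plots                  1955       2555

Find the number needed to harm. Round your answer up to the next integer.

risk, insecticide-treated plots = 1575/3531 = 0.446049
risk, untreated plots = 1955/4510 = 0.433481
absolute risk difference = 0.012568
1 / 0.012568 = 79.567 → round up → 80

NNH ≈ 80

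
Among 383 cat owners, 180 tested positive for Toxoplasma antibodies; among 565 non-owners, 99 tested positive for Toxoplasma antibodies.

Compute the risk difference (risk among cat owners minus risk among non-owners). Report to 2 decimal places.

risk, cat owners = 180/383 = 0.4700
risk, non-owners = 99/565 = 0.1752
risk difference = 0.4700 − 0.1752 = 0.29

0.29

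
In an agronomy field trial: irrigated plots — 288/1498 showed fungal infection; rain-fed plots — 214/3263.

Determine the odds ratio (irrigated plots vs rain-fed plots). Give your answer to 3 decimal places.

OR = (288 × 3049) / (1210 × 214) = 878112/258940 ≈ 3.391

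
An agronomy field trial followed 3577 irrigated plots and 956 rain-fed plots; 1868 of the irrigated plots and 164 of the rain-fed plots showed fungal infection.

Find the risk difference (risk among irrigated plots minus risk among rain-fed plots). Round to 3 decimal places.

risk, irrigated plots = 1868/3577 = 0.5222
risk, rain-fed plots = 164/956 = 0.1715
risk difference = 0.5222 − 0.1715 = 0.351

RD ≈ 0.351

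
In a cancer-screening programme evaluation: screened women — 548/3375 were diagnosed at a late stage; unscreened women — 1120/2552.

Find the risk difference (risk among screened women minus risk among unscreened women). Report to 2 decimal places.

risk, screened women = 548/3375 = 0.1624
risk, unscreened women = 1120/2552 = 0.4389
risk difference = 0.1624 − 0.4389 = -0.28

RD = -0.28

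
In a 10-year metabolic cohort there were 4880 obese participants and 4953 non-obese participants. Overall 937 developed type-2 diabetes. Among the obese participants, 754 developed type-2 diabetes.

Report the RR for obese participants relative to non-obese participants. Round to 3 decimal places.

obese participants without the outcome: 4880 − 754 = 4126
non-obese participants with the outcome: 937 − 754 = 183
non-obese participants without the outcome: 4953 − 183 = 4770
risk, obese participants = 754/4880 = 0.15451
risk, non-obese participants = 183/4953 = 0.03695
RR = 0.15451 / 0.03695 = 4.182

4.182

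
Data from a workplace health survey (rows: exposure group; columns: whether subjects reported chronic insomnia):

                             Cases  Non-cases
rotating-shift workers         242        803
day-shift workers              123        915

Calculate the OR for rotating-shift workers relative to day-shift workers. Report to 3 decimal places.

OR = (242 × 915) / (803 × 123) = 221430/98769 ≈ 2.242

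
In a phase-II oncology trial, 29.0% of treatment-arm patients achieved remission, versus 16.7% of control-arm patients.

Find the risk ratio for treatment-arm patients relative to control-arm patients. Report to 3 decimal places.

RR = 0.2900 / 0.1670 = 1.737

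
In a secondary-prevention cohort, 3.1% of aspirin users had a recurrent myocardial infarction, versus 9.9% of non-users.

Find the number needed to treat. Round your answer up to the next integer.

15

absolute risk difference = 0.068000
1 / 0.068000 = 14.706 → round up → 15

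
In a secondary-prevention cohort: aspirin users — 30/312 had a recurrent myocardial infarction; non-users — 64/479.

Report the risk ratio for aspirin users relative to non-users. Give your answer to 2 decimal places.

risk, aspirin users = 30/312 = 0.0962
risk, non-users = 64/479 = 0.1336
RR = 0.0962 / 0.1336 = 0.72

RR ≈ 0.72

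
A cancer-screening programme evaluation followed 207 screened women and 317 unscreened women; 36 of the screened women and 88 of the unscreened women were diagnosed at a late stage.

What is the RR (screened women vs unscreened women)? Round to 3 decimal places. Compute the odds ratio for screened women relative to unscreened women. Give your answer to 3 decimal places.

RR = 0.626; OR = 0.548

risk, screened women = 36/207 = 0.1739
risk, unscreened women = 88/317 = 0.2776
RR = 0.1739 / 0.2776 = 0.626
OR = (36 × 229) / (171 × 88) = 8244/15048 ≈ 0.548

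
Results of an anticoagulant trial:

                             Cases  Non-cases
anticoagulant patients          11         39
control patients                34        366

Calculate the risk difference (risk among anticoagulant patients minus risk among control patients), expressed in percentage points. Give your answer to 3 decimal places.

RD = 13.500

risk, anticoagulant patients = 11/50 = 0.2200
risk, control patients = 34/400 = 0.0850
risk difference = 0.2200 − 0.0850 = 0.1350 → 13.500 percentage points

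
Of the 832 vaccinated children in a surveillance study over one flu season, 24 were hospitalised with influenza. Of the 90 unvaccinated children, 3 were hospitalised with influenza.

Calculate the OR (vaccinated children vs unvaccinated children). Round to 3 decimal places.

OR = (24 × 87) / (808 × 3) = 2088/2424 ≈ 0.861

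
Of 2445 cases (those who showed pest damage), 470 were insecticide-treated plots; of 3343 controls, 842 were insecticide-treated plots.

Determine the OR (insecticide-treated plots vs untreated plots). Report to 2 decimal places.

OR = (470 × 2501) / (842 × 1975) = 1175470/1662950 ≈ 0.71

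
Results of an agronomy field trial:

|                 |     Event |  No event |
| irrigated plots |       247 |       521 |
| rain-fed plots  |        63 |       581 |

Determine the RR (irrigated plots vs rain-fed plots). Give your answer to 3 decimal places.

RR: 3.288

risk, irrigated plots = 247/768 = 0.3216
risk, rain-fed plots = 63/644 = 0.0978
RR = 0.3216 / 0.0978 = 3.288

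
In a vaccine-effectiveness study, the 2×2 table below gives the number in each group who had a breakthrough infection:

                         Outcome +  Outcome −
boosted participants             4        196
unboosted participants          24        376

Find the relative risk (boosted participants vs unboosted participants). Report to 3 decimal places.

0.333

risk, boosted participants = 4/200 = 0.02000
risk, unboosted participants = 24/400 = 0.06000
RR = 0.02000 / 0.06000 = 0.333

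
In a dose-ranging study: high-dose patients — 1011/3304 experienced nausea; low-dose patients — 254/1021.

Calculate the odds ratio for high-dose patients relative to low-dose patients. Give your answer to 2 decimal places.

OR = 1.33

odds, high-dose patients = 1011/2293 = 0.4409
odds, low-dose patients = 254/767 = 0.3312
OR = 0.4409 / 0.3312 = 1.33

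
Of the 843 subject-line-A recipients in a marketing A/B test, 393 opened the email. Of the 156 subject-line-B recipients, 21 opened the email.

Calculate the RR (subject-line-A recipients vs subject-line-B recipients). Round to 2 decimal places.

RR = 3.46

risk, subject-line-A recipients = 393/843 = 0.4662
risk, subject-line-B recipients = 21/156 = 0.1346
RR = 0.4662 / 0.1346 = 3.46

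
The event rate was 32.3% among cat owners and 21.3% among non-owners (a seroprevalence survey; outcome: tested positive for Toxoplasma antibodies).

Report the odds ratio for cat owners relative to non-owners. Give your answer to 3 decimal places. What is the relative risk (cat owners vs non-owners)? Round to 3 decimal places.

OR = 1.763; RR = 1.516

odds, cat owners = 0.3230/0.6770 = 0.4771
odds, non-owners = 0.2130/0.7870 = 0.2706
OR = 0.4771 / 0.2706 = 1.763
RR = 0.3230 / 0.2130 = 1.516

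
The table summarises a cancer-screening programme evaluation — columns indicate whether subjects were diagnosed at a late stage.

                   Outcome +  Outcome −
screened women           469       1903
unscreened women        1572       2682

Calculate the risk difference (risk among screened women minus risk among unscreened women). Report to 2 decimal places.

risk, screened women = 469/2372 = 0.1977
risk, unscreened women = 1572/4254 = 0.3695
risk difference = 0.1977 − 0.3695 = -0.17

RD: -0.17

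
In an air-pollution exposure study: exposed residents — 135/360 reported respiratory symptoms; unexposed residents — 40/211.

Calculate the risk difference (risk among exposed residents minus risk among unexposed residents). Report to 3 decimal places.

0.185

risk, exposed residents = 135/360 = 0.3750
risk, unexposed residents = 40/211 = 0.1896
risk difference = 0.3750 − 0.1896 = 0.185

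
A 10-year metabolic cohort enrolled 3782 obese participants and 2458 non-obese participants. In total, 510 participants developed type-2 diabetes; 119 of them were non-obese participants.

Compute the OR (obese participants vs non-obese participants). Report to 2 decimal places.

obese participants with the outcome: 510 − 119 = 391
obese participants without the outcome: 3782 − 391 = 3391
non-obese participants without the outcome: 2458 − 119 = 2339
OR = (391 × 2339) / (3391 × 119) = 914549/403529 ≈ 2.27

OR = 2.27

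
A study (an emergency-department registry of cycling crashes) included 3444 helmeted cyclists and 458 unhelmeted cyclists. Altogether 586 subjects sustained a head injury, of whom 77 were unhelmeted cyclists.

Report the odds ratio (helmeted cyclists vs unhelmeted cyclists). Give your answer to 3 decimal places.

0.858

helmeted cyclists with the outcome: 586 − 77 = 509
helmeted cyclists without the outcome: 3444 − 509 = 2935
unhelmeted cyclists without the outcome: 458 − 77 = 381
odds, helmeted cyclists = 509/2935 = 0.1734
odds, unhelmeted cyclists = 77/381 = 0.2021
OR = 0.1734 / 0.2021 = 0.858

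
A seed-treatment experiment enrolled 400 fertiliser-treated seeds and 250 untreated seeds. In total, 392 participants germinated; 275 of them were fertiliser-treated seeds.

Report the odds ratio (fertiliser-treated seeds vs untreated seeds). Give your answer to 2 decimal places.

OR = 2.50

fertiliser-treated seeds without the outcome: 400 − 275 = 125
untreated seeds with the outcome: 392 − 275 = 117
untreated seeds without the outcome: 250 − 117 = 133
OR = (275 × 133) / (125 × 117) = 36575/14625 ≈ 2.50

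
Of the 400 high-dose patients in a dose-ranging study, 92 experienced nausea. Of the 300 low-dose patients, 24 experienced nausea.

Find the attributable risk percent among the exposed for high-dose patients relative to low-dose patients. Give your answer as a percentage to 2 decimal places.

risk, high-dose patients = 92/400 = 0.2300
risk, low-dose patients = 24/300 = 0.0800
AR% = (0.2300 − 0.0800) / 0.2300 = 0.6522 → 65.22%

AR%: 65.22%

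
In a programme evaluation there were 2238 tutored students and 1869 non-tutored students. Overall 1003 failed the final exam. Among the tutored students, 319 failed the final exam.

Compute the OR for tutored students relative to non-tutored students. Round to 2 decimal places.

0.29

tutored students without the outcome: 2238 − 319 = 1919
non-tutored students with the outcome: 1003 − 319 = 684
non-tutored students without the outcome: 1869 − 684 = 1185
odds, tutored students = 319/1919 = 0.1662
odds, non-tutored students = 684/1185 = 0.5772
OR = 0.1662 / 0.5772 = 0.29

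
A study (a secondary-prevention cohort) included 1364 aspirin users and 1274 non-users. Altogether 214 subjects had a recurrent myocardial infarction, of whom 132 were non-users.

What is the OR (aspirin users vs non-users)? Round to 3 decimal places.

aspirin users with the outcome: 214 − 132 = 82
aspirin users without the outcome: 1364 − 82 = 1282
non-users without the outcome: 1274 − 132 = 1142
OR = (82 × 1142) / (1282 × 132) = 93644/169224 ≈ 0.553

0.553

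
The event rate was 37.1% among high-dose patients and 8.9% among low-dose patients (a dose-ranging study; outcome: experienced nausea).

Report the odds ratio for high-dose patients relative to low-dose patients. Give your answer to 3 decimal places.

odds, high-dose patients = 0.3710/0.6290 = 0.5898
odds, low-dose patients = 0.0890/0.9110 = 0.0977
OR = 0.5898 / 0.0977 = 6.037

6.037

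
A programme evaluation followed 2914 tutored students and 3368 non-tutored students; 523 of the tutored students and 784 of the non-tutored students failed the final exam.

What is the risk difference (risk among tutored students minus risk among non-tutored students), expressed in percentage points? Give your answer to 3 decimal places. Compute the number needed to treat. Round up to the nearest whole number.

RD = -5.330; NNT = 19

risk, tutored students = 523/2914 = 0.1795
risk, non-tutored students = 784/3368 = 0.2328
risk difference = 0.1795 − 0.2328 = -0.0533 → -5.330 percentage points
absolute risk difference = 0.053301
1 / 0.053301 = 18.761 → round up → 19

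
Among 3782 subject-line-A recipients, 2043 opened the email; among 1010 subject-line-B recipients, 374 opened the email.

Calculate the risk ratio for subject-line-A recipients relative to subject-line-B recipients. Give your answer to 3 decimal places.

risk, subject-line-A recipients = 2043/3782 = 0.5402
risk, subject-line-B recipients = 374/1010 = 0.3703
RR = 0.5402 / 0.3703 = 1.459

RR: 1.459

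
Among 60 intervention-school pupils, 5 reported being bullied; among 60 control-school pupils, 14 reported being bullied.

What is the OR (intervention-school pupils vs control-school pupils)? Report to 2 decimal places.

OR = (5 × 46) / (55 × 14) = 230/770 ≈ 0.30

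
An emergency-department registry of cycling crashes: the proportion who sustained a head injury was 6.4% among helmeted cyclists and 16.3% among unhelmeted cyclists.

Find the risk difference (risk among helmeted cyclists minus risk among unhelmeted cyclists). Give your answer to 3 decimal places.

risk difference = 0.0640 − 0.1630 = -0.099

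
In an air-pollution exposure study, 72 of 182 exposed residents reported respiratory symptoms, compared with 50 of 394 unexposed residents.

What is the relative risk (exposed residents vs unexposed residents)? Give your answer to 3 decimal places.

RR: 3.117

risk, exposed residents = 72/182 = 0.3956
risk, unexposed residents = 50/394 = 0.1269
RR = 0.3956 / 0.1269 = 3.117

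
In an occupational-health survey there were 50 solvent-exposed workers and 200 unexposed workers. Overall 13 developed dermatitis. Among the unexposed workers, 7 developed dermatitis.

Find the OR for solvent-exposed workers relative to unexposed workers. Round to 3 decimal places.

solvent-exposed workers with the outcome: 13 − 7 = 6
solvent-exposed workers without the outcome: 50 − 6 = 44
unexposed workers without the outcome: 200 − 7 = 193
OR = (6 × 193) / (44 × 7) = 1158/308 ≈ 3.760

3.760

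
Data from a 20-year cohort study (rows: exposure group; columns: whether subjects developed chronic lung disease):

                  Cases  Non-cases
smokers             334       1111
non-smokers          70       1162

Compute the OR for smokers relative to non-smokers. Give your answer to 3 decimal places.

OR = (334 × 1162) / (1111 × 70) = 388108/77770 ≈ 4.990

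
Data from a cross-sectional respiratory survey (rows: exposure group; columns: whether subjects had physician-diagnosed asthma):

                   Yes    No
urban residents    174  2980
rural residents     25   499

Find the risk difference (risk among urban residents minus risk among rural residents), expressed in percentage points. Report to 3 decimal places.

risk, urban residents = 174/3154 = 0.05517
risk, rural residents = 25/524 = 0.04771
risk difference = 0.05517 − 0.04771 = 0.00746 → 0.746 percentage points

0.746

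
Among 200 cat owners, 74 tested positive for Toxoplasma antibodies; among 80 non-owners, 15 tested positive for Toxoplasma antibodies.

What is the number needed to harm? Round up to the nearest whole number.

NNH ≈ 6

risk, cat owners = 74/200 = 0.370000
risk, non-owners = 15/80 = 0.187500
absolute risk difference = 0.182500
1 / 0.182500 = 5.479 → round up → 6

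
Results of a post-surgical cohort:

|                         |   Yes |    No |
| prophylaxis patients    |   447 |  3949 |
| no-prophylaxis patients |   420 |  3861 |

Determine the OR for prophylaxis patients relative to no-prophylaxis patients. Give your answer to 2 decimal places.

OR = (447 × 3861) / (3949 × 420) = 1725867/1658580 ≈ 1.04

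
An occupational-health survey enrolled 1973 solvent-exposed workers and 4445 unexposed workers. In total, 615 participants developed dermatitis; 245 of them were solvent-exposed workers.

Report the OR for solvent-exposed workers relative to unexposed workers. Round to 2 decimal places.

solvent-exposed workers without the outcome: 1973 − 245 = 1728
unexposed workers with the outcome: 615 − 245 = 370
unexposed workers without the outcome: 4445 − 370 = 4075
odds, solvent-exposed workers = 245/1728 = 0.1418
odds, unexposed workers = 370/4075 = 0.0908
OR = 0.1418 / 0.0908 = 1.56

1.56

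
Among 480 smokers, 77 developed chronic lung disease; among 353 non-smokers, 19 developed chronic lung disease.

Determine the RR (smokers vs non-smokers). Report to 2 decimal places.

2.98

risk, smokers = 77/480 = 0.1604
risk, non-smokers = 19/353 = 0.0538
RR = 0.1604 / 0.0538 = 2.98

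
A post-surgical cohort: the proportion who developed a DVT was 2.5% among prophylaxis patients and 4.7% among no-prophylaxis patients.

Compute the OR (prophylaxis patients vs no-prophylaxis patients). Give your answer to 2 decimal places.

0.52

odds, prophylaxis patients = 0.02500/0.97500 = 0.02564
odds, no-prophylaxis patients = 0.04700/0.95300 = 0.04932
OR = 0.02564 / 0.04932 = 0.52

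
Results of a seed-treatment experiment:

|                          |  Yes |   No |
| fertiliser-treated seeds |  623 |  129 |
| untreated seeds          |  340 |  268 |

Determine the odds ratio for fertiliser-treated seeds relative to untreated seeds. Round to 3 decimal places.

odds, fertiliser-treated seeds = 623/129 = 4.8295
odds, untreated seeds = 340/268 = 1.2687
OR = 4.8295 / 1.2687 = 3.807

OR: 3.807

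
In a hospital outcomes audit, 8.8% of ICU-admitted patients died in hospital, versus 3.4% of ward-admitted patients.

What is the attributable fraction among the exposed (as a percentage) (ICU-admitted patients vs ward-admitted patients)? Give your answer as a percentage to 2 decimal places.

AR% = (0.08800 − 0.03400) / 0.08800 = 0.6136 → 61.36%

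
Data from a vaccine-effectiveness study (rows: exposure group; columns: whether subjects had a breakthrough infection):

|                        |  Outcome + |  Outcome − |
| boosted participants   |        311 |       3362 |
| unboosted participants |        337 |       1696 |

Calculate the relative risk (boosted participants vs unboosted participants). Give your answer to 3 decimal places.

risk, boosted participants = 311/3673 = 0.0847
risk, unboosted participants = 337/2033 = 0.1658
RR = 0.0847 / 0.1658 = 0.511

0.511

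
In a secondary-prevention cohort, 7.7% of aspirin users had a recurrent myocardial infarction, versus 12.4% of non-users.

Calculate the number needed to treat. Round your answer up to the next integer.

absolute risk difference = 0.047000
1 / 0.047000 = 21.277 → round up → 22

NNT = 22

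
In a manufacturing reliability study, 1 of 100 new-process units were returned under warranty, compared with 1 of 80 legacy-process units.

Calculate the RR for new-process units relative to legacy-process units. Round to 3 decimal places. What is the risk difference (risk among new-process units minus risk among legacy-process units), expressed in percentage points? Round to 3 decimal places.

RR = 0.800; RD = -0.250

risk, new-process units = 1/100 = 0.01000
risk, legacy-process units = 1/80 = 0.01250
RR = 0.01000 / 0.01250 = 0.800
risk difference = 0.01000 − 0.01250 = -0.00250 → -0.250 percentage points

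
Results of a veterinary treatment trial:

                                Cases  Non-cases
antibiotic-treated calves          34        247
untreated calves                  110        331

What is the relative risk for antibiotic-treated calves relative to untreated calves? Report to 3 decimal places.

risk, antibiotic-treated calves = 34/281 = 0.1210
risk, untreated calves = 110/441 = 0.2494
RR = 0.1210 / 0.2494 = 0.485

RR: 0.485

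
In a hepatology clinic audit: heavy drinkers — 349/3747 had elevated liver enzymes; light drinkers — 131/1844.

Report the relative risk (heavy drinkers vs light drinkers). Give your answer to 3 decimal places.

1.311

risk, heavy drinkers = 349/3747 = 0.0931
risk, light drinkers = 131/1844 = 0.0710
RR = 0.0931 / 0.0710 = 1.311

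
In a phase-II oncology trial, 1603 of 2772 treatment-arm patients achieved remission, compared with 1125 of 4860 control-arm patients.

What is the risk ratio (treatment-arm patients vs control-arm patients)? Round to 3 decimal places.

RR ≈ 2.498

risk, treatment-arm patients = 1603/2772 = 0.5783
risk, control-arm patients = 1125/4860 = 0.2315
RR = 0.5783 / 0.2315 = 2.498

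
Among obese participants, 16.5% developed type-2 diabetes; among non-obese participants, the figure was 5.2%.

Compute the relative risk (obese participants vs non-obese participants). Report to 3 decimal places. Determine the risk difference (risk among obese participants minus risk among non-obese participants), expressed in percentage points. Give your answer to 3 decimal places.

RR = 3.173; RD = 11.300

RR = 0.1650 / 0.0520 = 3.173
risk difference = 0.1650 − 0.0520 = 0.1130 → 11.300 percentage points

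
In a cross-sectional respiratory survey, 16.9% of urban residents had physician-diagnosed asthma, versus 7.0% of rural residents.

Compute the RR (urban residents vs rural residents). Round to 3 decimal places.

RR = 0.1690 / 0.0700 = 2.414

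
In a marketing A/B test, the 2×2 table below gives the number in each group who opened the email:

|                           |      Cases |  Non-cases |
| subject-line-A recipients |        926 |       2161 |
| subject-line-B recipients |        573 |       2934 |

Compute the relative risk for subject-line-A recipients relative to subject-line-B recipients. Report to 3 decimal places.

risk, subject-line-A recipients = 926/3087 = 0.3000
risk, subject-line-B recipients = 573/3507 = 0.1634
RR = 0.3000 / 0.1634 = 1.836

RR: 1.836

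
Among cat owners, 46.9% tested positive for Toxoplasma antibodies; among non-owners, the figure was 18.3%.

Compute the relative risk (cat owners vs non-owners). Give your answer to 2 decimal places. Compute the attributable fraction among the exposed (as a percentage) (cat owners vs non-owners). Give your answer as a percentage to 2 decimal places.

RR = 2.56; AR% = 60.98%

RR = 0.4690 / 0.1830 = 2.56
AR% = (0.4690 − 0.1830) / 0.4690 = 0.6098 → 60.98%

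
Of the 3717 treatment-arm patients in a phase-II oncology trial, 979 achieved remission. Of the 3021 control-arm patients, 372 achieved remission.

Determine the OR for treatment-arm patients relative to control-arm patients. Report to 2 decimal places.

2.55

odds, treatment-arm patients = 979/2738 = 0.3576
odds, control-arm patients = 372/2649 = 0.1404
OR = 0.3576 / 0.1404 = 2.55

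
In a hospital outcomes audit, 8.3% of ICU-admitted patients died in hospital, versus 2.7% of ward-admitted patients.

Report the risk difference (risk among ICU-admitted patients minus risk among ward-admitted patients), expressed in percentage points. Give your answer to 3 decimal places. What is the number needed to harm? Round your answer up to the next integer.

risk difference = 0.08300 − 0.02700 = 0.05600 → 5.600 percentage points
absolute risk difference = 0.056000
1 / 0.056000 = 17.857 → round up → 18

RD = 5.600; NNH = 18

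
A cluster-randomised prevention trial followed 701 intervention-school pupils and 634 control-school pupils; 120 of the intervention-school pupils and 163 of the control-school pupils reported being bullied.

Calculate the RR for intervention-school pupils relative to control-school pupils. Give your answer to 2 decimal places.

RR = 0.67

risk, intervention-school pupils = 120/701 = 0.1712
risk, control-school pupils = 163/634 = 0.2571
RR = 0.1712 / 0.2571 = 0.67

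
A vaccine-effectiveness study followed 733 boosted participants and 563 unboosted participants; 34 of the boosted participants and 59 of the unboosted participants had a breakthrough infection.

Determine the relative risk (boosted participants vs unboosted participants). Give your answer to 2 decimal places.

0.44

risk, boosted participants = 34/733 = 0.04638
risk, unboosted participants = 59/563 = 0.10480
RR = 0.04638 / 0.10480 = 0.44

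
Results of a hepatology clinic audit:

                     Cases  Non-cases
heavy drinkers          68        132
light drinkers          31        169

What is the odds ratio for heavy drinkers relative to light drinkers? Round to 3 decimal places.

OR = (68 × 169) / (132 × 31) = 11492/4092 ≈ 2.808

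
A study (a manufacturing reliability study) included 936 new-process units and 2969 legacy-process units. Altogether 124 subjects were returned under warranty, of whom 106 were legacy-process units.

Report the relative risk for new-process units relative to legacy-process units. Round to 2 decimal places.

0.54

new-process units with the outcome: 124 − 106 = 18
new-process units without the outcome: 936 − 18 = 918
legacy-process units without the outcome: 2969 − 106 = 2863
risk, new-process units = 18/936 = 0.01923
risk, legacy-process units = 106/2969 = 0.03570
RR = 0.01923 / 0.03570 = 0.54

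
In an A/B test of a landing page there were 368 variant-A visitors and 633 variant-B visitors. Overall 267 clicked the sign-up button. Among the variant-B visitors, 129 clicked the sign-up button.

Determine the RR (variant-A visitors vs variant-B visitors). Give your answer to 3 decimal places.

variant-A visitors with the outcome: 267 − 129 = 138
variant-A visitors without the outcome: 368 − 138 = 230
variant-B visitors without the outcome: 633 − 129 = 504
risk, variant-A visitors = 138/368 = 0.3750
risk, variant-B visitors = 129/633 = 0.2038
RR = 0.3750 / 0.2038 = 1.840

RR: 1.840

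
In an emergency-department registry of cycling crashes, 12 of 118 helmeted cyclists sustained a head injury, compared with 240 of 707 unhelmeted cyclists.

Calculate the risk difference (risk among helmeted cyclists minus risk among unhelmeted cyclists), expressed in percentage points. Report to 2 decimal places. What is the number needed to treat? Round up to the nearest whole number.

RD = -23.78; NNT = 5

risk, helmeted cyclists = 12/118 = 0.1017
risk, unhelmeted cyclists = 240/707 = 0.3395
risk difference = 0.1017 − 0.3395 = -0.2378 → -23.78 percentage points
absolute risk difference = 0.237768
1 / 0.237768 = 4.206 → round up → 5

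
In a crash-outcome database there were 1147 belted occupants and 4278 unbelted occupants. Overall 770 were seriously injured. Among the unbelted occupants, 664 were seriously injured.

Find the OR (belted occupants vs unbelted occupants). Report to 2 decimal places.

belted occupants with the outcome: 770 − 664 = 106
belted occupants without the outcome: 1147 − 106 = 1041
unbelted occupants without the outcome: 4278 − 664 = 3614
odds, belted occupants = 106/1041 = 0.1018
odds, unbelted occupants = 664/3614 = 0.1837
OR = 0.1018 / 0.1837 = 0.55

0.55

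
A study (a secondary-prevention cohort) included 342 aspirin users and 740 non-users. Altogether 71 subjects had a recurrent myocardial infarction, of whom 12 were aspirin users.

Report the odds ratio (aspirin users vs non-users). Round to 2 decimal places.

aspirin users without the outcome: 342 − 12 = 330
non-users with the outcome: 71 − 12 = 59
non-users without the outcome: 740 − 59 = 681
odds, aspirin users = 12/330 = 0.03636
odds, non-users = 59/681 = 0.08664
OR = 0.03636 / 0.08664 = 0.42

0.42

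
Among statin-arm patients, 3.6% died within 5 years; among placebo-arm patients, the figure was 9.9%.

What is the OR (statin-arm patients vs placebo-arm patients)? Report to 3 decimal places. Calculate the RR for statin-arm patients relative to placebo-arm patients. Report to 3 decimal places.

odds, statin-arm patients = 0.03600/0.96400 = 0.03734
odds, placebo-arm patients = 0.09900/0.90100 = 0.10988
OR = 0.03734 / 0.10988 = 0.340
RR = 0.03600 / 0.09900 = 0.364

OR = 0.340; RR = 0.364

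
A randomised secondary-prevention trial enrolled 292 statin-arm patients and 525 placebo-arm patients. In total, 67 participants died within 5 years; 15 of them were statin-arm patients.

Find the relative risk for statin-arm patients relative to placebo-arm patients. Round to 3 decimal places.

statin-arm patients without the outcome: 292 − 15 = 277
placebo-arm patients with the outcome: 67 − 15 = 52
placebo-arm patients without the outcome: 525 − 52 = 473
risk, statin-arm patients = 15/292 = 0.0514
risk, placebo-arm patients = 52/525 = 0.0990
RR = 0.0514 / 0.0990 = 0.519

RR: 0.519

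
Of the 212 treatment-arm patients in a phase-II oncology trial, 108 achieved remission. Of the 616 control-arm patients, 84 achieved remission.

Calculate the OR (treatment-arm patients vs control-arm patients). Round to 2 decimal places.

OR = (108 × 532) / (104 × 84) = 57456/8736 ≈ 6.58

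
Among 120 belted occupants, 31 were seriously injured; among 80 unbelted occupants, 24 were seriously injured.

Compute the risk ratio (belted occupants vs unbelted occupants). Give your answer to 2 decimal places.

risk, belted occupants = 31/120 = 0.2583
risk, unbelted occupants = 24/80 = 0.3000
RR = 0.2583 / 0.3000 = 0.86

RR: 0.86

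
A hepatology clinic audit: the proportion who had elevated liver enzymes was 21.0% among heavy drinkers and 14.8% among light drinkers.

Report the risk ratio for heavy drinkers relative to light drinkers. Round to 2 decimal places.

RR = 0.2100 / 0.1480 = 1.42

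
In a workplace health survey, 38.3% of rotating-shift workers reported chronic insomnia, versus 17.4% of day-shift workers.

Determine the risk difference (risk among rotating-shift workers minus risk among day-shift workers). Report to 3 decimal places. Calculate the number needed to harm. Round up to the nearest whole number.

RD = 0.209; NNH = 5

risk difference = 0.3830 − 0.1740 = 0.209
absolute risk difference = 0.209000
1 / 0.209000 = 4.785 → round up → 5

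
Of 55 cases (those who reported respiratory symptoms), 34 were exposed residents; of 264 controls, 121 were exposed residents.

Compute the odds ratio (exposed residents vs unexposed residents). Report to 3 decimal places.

1.913

odds, exposed residents = 34/121 = 0.2810
odds, unexposed residents = 21/143 = 0.1469
OR = 0.2810 / 0.1469 = 1.913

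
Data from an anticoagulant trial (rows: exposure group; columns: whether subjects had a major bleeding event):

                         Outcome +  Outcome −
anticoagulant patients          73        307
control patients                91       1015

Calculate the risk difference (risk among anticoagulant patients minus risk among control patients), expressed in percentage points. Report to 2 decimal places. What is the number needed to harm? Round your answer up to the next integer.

RD = 10.98; NNH = 10

risk, anticoagulant patients = 73/380 = 0.1921
risk, control patients = 91/1106 = 0.0823
risk difference = 0.1921 − 0.0823 = 0.1098 → 10.98 percentage points
absolute risk difference = 0.109827
1 / 0.109827 = 9.105 → round up → 10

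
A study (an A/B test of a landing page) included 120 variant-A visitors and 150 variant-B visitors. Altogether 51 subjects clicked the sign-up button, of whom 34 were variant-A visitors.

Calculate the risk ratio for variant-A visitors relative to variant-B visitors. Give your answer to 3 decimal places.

variant-A visitors without the outcome: 120 − 34 = 86
variant-B visitors with the outcome: 51 − 34 = 17
variant-B visitors without the outcome: 150 − 17 = 133
risk, variant-A visitors = 34/120 = 0.2833
risk, variant-B visitors = 17/150 = 0.1133
RR = 0.2833 / 0.1133 = 2.500

RR ≈ 2.500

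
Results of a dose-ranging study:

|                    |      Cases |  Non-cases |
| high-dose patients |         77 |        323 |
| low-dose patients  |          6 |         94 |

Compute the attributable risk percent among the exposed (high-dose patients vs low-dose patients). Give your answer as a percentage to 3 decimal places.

risk, high-dose patients = 77/400 = 0.1925
risk, low-dose patients = 6/100 = 0.0600
AR% = (0.1925 − 0.0600) / 0.1925 = 0.6883 → 68.831%

68.831%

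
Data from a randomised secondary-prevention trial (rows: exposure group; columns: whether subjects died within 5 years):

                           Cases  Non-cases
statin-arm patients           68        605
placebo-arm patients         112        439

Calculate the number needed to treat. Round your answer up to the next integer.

NNT = 10

risk, statin-arm patients = 68/673 = 0.101040
risk, placebo-arm patients = 112/551 = 0.203267
absolute risk difference = 0.102227
1 / 0.102227 = 9.782 → round up → 10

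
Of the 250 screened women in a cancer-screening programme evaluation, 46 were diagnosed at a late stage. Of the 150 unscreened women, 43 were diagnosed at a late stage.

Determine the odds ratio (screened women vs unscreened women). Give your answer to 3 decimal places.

odds, screened women = 46/204 = 0.2255
odds, unscreened women = 43/107 = 0.4019
OR = 0.2255 / 0.4019 = 0.561

OR: 0.561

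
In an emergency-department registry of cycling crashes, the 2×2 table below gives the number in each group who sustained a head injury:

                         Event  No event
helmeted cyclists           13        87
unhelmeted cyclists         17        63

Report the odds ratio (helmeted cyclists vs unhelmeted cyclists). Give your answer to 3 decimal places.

OR = (13 × 63) / (87 × 17) = 819/1479 ≈ 0.554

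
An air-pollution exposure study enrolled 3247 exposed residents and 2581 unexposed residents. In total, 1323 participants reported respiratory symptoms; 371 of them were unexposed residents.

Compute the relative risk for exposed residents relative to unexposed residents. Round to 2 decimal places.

RR = 2.04

exposed residents with the outcome: 1323 − 371 = 952
exposed residents without the outcome: 3247 − 952 = 2295
unexposed residents without the outcome: 2581 − 371 = 2210
risk, exposed residents = 952/3247 = 0.2932
risk, unexposed residents = 371/2581 = 0.1437
RR = 0.2932 / 0.1437 = 2.04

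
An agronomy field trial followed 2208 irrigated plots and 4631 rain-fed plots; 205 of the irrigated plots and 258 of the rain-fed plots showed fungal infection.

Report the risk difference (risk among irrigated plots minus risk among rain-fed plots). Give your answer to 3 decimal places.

RD = 0.037

risk, irrigated plots = 205/2208 = 0.0928
risk, rain-fed plots = 258/4631 = 0.0557
risk difference = 0.0928 − 0.0557 = 0.037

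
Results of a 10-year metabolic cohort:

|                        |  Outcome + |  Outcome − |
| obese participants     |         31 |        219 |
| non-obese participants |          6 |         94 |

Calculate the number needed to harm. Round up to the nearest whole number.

risk, obese participants = 31/250 = 0.124000
risk, non-obese participants = 6/100 = 0.060000
absolute risk difference = 0.064000
1 / 0.064000 = 15.625 → round up → 16

NNH = 16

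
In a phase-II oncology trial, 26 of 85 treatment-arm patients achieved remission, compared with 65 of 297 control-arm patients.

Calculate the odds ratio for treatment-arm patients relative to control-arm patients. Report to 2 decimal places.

OR = (26 × 232) / (59 × 65) = 6032/3835 ≈ 1.57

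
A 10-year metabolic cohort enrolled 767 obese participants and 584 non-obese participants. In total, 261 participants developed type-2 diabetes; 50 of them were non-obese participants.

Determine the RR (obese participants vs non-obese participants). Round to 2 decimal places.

obese participants with the outcome: 261 − 50 = 211
obese participants without the outcome: 767 − 211 = 556
non-obese participants without the outcome: 584 − 50 = 534
risk, obese participants = 211/767 = 0.2751
risk, non-obese participants = 50/584 = 0.0856
RR = 0.2751 / 0.0856 = 3.21

3.21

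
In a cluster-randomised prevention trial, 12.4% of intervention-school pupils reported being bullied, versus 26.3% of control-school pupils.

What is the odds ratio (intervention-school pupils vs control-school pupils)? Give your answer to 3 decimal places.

odds, intervention-school pupils = 0.1240/0.8760 = 0.1416
odds, control-school pupils = 0.2630/0.7370 = 0.3569
OR = 0.1416 / 0.3569 = 0.397

OR ≈ 0.397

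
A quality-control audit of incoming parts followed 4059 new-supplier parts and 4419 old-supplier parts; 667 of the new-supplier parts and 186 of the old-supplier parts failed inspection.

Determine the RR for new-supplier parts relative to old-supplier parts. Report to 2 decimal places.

RR = 3.90

risk, new-supplier parts = 667/4059 = 0.16433
risk, old-supplier parts = 186/4419 = 0.04209
RR = 0.16433 / 0.04209 = 3.90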